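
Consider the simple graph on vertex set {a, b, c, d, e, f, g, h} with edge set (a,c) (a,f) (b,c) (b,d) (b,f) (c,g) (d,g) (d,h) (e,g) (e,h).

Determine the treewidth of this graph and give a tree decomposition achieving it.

Each bag holds 3 vertices, so the decomposition has width 2, which upper-bounds the treewidth. The edges h–e–g–d–h form a cycle, so G is not a tree and its treewidth is at least 2. Hence tw(G) = 2 exactly.

Treewidth 2.
One such decomposition:
Bags: B1 = {d, e, h}  B2 = {d, e, g}  B3 = {b, d, g}  B4 = {b, c, g}  B5 = {b, c, f}  B6 = {a, c, f}
Tree: B1–B2, B2–B3, B3–B4, B4–B5, B5–B6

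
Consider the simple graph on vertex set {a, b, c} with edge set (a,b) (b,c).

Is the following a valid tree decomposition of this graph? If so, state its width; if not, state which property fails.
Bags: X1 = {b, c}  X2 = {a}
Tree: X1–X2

A tree decomposition must satisfy three properties: every vertex lies in some bag; for every edge, both endpoints lie together in some bag; and for every vertex, the bags containing it form a connected subtree. Here edge (b,a) lies in no bag, so the decomposition is invalid.

No — edge (b,a) lies in no bag.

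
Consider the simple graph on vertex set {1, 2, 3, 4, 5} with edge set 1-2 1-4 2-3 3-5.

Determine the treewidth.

A width-1 tree decomposition is:
Bags: B1 = {1, 4}  B2 = {1, 2}  B3 = {2, 3}  B4 = {3, 5}
Tree: B1–B2, B2–B3, B3–B4
Every bag has size at most 2, so the width is 2 − 1 = 1 and tw(G) ≤ 1. Since G has at least one edge (e.g. 4–1), it is not an edgeless graph, so tw(G) ≥ 1. The upper and lower bounds meet at 1, so that is the treewidth.

1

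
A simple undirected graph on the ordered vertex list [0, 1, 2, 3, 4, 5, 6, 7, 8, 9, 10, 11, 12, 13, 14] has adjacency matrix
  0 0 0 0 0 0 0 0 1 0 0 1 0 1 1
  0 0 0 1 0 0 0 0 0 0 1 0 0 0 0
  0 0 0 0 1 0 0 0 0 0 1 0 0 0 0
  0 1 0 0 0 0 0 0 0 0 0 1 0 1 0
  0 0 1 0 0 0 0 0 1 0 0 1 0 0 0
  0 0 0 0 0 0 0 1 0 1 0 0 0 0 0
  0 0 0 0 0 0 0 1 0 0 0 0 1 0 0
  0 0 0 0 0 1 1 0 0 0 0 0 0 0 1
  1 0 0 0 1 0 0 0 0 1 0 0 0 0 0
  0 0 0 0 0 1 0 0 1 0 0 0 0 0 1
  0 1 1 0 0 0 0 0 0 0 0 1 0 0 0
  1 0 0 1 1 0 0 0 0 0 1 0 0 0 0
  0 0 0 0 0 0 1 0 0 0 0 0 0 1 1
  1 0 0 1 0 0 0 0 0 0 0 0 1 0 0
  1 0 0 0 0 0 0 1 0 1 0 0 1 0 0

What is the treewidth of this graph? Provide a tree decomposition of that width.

Treewidth 3.
One such decomposition:
Bags: B1 = {1, 2, 3, 10}  B2 = {2, 3, 10, 11}  B3 = {2, 3, 4, 11}  B4 = {3, 4, 11, 13}  B5 = {0, 4, 11, 13}  B6 = {0, 4, 8, 13}  B7 = {0, 8, 12, 13}  B8 = {0, 8, 12, 14}  B9 = {8, 9, 12, 14}  B10 = {6, 9, 12, 14}  B11 = {6, 7, 9, 14}  B12 = {5, 6, 7, 9}
Tree: B1–B2, B2–B3, B3–B4, B4–B5, B5–B6, B6–B7, B7–B8, B8–B9, B9–B10, B10–B11, B11–B12

Every bag has size at most 4, so the width is 4 − 1 = 3 and tw(G) ≤ 3. For the lower bound: the 4 vertex sets {1,2,10}, {3}, {11}, {0,4,8,13} are disjoint, each induces a connected subgraph, and every pair is joined by at least one edge of G. Contracting each set to a single vertex therefore yields K_{4} as a minor, and since treewidth is minor-monotone, tw(G) ≥ tw(K_{4}) = 3. The upper and lower bounds meet at 3, so that is the treewidth.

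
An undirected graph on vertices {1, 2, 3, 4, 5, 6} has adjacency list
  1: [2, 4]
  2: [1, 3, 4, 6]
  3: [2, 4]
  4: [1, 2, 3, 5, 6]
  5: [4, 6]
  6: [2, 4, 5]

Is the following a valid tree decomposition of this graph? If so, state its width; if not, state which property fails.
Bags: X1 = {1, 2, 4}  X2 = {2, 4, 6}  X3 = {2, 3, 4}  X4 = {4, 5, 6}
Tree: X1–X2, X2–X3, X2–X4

Yes; width 2.

Checking the three conditions: (i) the bags cover all of {1, 2, 3, 4, 5, 6}; (ii) for each edge, some bag contains both endpoints; (iii) the bags containing any fixed vertex form a subtree. All hold, so the decomposition is valid with width 3 − 1 = 2.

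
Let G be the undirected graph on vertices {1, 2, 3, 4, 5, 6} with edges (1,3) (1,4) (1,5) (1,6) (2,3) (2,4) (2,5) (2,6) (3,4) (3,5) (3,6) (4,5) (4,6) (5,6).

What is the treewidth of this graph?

A width-4 tree decomposition is:
Bags: B1 = {1, 3, 4, 5, 6}  B2 = {2, 3, 4, 5, 6}
Tree: B1–B2
Each bag holds 5 vertices, so the decomposition has width 4, which upper-bounds the treewidth. For the lower bound, the 5 vertices {1, 3, 4, 5, 6} are pairwise adjacent, and any tree decomposition puts a clique entirely inside one bag — forcing width ≥ 4. The upper and lower bounds meet at 4, so that is the treewidth.

4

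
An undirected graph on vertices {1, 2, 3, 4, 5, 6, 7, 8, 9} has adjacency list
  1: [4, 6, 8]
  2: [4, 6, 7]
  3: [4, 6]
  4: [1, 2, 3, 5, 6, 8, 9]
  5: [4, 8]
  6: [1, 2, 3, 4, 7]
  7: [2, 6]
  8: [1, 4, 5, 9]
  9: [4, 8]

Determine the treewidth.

2

A width-2 tree decomposition is:
Bags: B1 = {1, 4, 8}  B2 = {4, 8, 9}  B3 = {1, 4, 6}  B4 = {3, 4, 6}  B5 = {2, 4, 6}  B6 = {2, 6, 7}  B7 = {4, 5, 8}
Tree: B1–B2, B1–B3, B3–B4, B4–B5, B5–B6, B1–B7
Every bag has size at most 3, so the width is 3 − 1 = 2 and tw(G) ≤ 2. Conversely, {1, 4, 8} is a clique of size 3, and the vertices of any clique must share a bag in every tree decomposition; so some bag has ≥ 3 vertices and tw(G) ≥ 2. Combining the bounds, tw(G) = 2.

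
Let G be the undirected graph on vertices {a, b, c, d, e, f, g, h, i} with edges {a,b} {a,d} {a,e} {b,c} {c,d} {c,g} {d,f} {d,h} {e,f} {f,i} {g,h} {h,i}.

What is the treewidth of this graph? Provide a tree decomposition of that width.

Treewidth 3.
One such decomposition:
Bags: B1 = {b, c, g, h}  B2 = {b, c, d, h}  B3 = {a, b, d, h}  B4 = {a, d, h, i}  B5 = {a, d, f, i}  B6 = {a, e, f, i}
Tree: B1–B2, B2–B3, B3–B4, B4–B5, B5–B6

The largest bag has 4 vertices, giving width 3; this decomposition certifies tw(G) ≤ 3. For the lower bound: the 4 vertex sets {b,c,g}, {h}, {d}, {a,e,f,i} are disjoint, each induces a connected subgraph, and every pair is joined by at least one edge of G. Contracting each set to a single vertex therefore yields K_{4} as a minor, and since treewidth is minor-monotone, tw(G) ≥ tw(K_{4}) = 3. Combining the bounds, tw(G) = 3.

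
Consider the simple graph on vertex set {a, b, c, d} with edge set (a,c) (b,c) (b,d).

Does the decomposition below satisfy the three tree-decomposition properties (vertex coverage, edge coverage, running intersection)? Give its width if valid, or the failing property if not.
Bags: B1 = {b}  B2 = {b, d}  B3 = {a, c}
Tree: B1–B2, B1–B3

A tree decomposition must satisfy three properties: every vertex lies in some bag; for every edge, both endpoints lie together in some bag; and for every vertex, the bags containing it form a connected subtree. Here edge (c,b) lies in no bag, so the decomposition is invalid.

No — edge (c,b) lies in no bag.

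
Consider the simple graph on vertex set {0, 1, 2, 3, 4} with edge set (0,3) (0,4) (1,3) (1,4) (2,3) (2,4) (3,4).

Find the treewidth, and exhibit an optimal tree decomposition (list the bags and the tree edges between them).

Every bag has size at most 3, so the width is 3 − 1 = 2 and tw(G) ≤ 2. Conversely, {0, 3, 4} is a clique of size 3, and the vertices of any clique must share a bag in every tree decomposition; so some bag has ≥ 3 vertices and tw(G) ≥ 2. Combining the bounds, tw(G) = 2.

Treewidth 2.
Bags: B1 = {2, 3, 4}  B2 = {0, 3, 4}  B3 = {1, 3, 4}
Tree: B1–B2, B2–B3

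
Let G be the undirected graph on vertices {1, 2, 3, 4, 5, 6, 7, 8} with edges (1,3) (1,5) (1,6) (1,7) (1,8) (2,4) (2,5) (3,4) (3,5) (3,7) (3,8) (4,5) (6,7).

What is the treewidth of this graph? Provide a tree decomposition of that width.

Treewidth 2.
One optimal decomposition is:
Bags: B1 = {1, 3, 7}  B2 = {1, 3, 5}  B3 = {3, 4, 5}  B4 = {2, 4, 5}  B5 = {1, 6, 7}  B6 = {1, 3, 8}
Tree: B1–B2, B2–B3, B3–B4, B1–B5, B1–B6

Every bag has size at most 3, so the width is 3 − 1 = 2 and tw(G) ≤ 2. On the other hand G contains the 3-clique {1, 3, 8}. A clique must lie in a single bag of any decomposition, so no decomposition can have width below 2. Combining the bounds, tw(G) = 2.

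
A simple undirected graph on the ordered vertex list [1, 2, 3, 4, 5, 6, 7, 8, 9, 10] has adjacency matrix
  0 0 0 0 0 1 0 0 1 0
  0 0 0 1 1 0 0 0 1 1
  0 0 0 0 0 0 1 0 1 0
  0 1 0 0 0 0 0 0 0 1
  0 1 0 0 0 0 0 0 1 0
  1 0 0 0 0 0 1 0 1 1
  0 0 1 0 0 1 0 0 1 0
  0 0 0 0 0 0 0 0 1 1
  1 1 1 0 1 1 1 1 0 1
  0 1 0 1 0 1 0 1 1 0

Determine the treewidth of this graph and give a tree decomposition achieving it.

The largest bag has 3 vertices, giving width 2; this decomposition certifies tw(G) ≤ 2. For the lower bound, the 3 vertices {2, 9, 10} are pairwise adjacent, and any tree decomposition puts a clique entirely inside one bag — forcing width ≥ 2. Hence tw(G) = 2 exactly.

Treewidth 2.
Bags: B1 = {6, 7, 9}  B2 = {6, 9, 10}  B3 = {2, 9, 10}  B4 = {2, 4, 10}  B5 = {2, 5, 9}  B6 = {3, 7, 9}  B7 = {1, 6, 9}  B8 = {8, 9, 10}
Tree: B1–B2, B2–B3, B3–B4, B3–B5, B1–B6, B2–B7, B3–B8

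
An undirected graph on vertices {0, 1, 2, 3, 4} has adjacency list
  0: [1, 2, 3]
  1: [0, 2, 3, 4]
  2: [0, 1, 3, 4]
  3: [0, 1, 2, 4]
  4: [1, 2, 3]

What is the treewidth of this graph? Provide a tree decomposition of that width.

Each bag holds 4 vertices, so the decomposition has width 3, which upper-bounds the treewidth. On the other hand G contains the 4-clique {0, 1, 2, 3}. A clique must lie in a single bag of any decomposition, so no decomposition can have width below 3. Therefore the treewidth is 3.

Treewidth 3.
One such decomposition:
Bags: B1 = {1, 2, 3, 4}  B2 = {0, 1, 2, 3}
Tree: B1–B2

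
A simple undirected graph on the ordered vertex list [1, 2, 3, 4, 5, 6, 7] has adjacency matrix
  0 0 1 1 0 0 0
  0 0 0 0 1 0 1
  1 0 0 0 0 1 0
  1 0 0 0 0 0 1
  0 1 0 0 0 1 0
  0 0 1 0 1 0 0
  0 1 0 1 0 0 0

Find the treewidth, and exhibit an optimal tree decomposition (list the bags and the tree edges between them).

Each bag holds 3 vertices, so the decomposition has width 2, which upper-bounds the treewidth. The edges 7–4–1–3–6–5–2–7 form a cycle, so G is not a tree and its treewidth is at least 2. Combining the bounds, tw(G) = 2.

Treewidth 2.
One such decomposition:
Bags: B1 = {1, 4, 7}  B2 = {1, 3, 7}  B3 = {3, 6, 7}  B4 = {5, 6, 7}  B5 = {2, 5, 7}
Tree: B1–B2, B2–B3, B3–B4, B4–B5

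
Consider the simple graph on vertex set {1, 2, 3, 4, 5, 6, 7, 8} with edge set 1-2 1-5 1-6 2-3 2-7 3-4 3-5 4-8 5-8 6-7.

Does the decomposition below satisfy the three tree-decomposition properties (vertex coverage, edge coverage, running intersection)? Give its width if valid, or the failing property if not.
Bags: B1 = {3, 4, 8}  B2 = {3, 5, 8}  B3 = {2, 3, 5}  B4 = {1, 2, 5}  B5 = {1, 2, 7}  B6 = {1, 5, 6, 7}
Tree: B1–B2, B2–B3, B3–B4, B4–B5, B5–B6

No — bags containing vertex 5 are not connected in the tree.

A tree decomposition must satisfy three properties: every vertex lies in some bag; for every edge, both endpoints lie together in some bag; and for every vertex, the bags containing it form a connected subtree. Here bags containing vertex 5 are not connected in the tree, so the decomposition is invalid.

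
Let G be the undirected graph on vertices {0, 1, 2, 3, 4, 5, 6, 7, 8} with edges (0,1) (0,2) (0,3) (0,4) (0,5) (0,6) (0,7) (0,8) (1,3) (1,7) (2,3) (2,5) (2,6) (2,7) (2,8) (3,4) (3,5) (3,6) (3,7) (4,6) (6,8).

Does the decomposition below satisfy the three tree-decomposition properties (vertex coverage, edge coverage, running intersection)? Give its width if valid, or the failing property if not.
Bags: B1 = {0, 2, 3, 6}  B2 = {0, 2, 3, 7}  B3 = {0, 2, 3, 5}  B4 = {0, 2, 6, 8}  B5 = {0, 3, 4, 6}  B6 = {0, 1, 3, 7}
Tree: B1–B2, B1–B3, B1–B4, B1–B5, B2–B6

Checking the three conditions: (i) the bags cover all of {0, 1, 2, 3, 4, 5, 6, 7, 8}; (ii) for each edge, some bag contains both endpoints; (iii) the bags containing any fixed vertex form a subtree. All hold, so the decomposition is valid with width 4 − 1 = 3.

Yes; width 3.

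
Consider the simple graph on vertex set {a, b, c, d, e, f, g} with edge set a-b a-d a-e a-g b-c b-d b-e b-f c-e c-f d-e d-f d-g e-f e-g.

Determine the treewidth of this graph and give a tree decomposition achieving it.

Treewidth 3.
Bags: B1 = {a, d, e, g}  B2 = {a, b, d, e}  B3 = {b, d, e, f}  B4 = {b, c, e, f}
Tree: B1–B2, B2–B3, B3–B4

Every bag has size at most 4, so the width is 4 − 1 = 3 and tw(G) ≤ 3. On the other hand G contains the 4-clique {a, d, e, g}. A clique must lie in a single bag of any decomposition, so no decomposition can have width below 3. Hence tw(G) = 3 exactly.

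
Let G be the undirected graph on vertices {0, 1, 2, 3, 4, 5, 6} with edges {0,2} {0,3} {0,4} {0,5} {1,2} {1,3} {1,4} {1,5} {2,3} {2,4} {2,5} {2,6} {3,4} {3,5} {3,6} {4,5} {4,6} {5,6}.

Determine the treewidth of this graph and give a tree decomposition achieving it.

Treewidth 4.
One such decomposition:
Bags: B1 = {0, 2, 3, 4, 5}  B2 = {1, 2, 3, 4, 5}  B3 = {2, 3, 4, 5, 6}
Tree: B1–B2, B2–B3

The largest bag has 5 vertices, giving width 4; this decomposition certifies tw(G) ≤ 4. For the lower bound, the 5 vertices {0, 2, 3, 4, 5} are pairwise adjacent, and any tree decomposition puts a clique entirely inside one bag — forcing width ≥ 4. Therefore the treewidth is 4.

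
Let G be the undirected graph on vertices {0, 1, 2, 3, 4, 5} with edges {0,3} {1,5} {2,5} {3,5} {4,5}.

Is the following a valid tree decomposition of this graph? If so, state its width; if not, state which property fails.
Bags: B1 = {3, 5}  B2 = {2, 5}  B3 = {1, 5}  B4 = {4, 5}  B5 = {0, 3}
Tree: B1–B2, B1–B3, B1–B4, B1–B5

Yes; width 1.

Checking the three conditions: (i) the bags cover all of {0, 1, 2, 3, 4, 5}; (ii) for each edge, some bag contains both endpoints; (iii) the bags containing any fixed vertex form a subtree. All hold, so the decomposition is valid with width 2 − 1 = 1.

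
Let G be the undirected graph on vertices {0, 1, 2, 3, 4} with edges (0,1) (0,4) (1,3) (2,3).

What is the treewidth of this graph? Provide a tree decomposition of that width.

Treewidth 1.
Bags: B1 = {0, 4}  B2 = {0, 1}  B3 = {1, 3}  B4 = {2, 3}
Tree: B1–B2, B2–B3, B3–B4

Each bag holds 2 vertices, so the decomposition has width 1, which upper-bounds the treewidth. Any graph with an edge has treewidth ≥ 1, and G has the edge 4–0. Combining the bounds, tw(G) = 1.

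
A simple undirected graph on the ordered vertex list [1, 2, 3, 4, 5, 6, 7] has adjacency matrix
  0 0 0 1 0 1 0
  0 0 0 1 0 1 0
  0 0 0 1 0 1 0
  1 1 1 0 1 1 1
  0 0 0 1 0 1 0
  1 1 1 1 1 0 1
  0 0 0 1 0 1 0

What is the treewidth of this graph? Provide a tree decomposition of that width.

The largest bag has 3 vertices, giving width 2; this decomposition certifies tw(G) ≤ 2. Conversely, {1, 4, 6} is a clique of size 3, and the vertices of any clique must share a bag in every tree decomposition; so some bag has ≥ 3 vertices and tw(G) ≥ 2. The upper and lower bounds meet at 2, so that is the treewidth.

Treewidth 2.
Bags: B1 = {3, 4, 6}  B2 = {4, 5, 6}  B3 = {4, 6, 7}  B4 = {1, 4, 6}  B5 = {2, 4, 6}
Tree: B1–B2, B2–B3, B1–B4, B2–B5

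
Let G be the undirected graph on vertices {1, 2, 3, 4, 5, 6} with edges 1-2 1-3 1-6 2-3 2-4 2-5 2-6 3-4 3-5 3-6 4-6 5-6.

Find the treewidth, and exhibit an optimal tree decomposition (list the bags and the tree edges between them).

Treewidth 3.
One such decomposition:
Bags: B1 = {1, 2, 3, 6}  B2 = {2, 3, 4, 6}  B3 = {2, 3, 5, 6}
Tree: B1–B2, B2–B3

Each bag holds 4 vertices, so the decomposition has width 3, which upper-bounds the treewidth. On the other hand G contains the 4-clique {1, 2, 3, 6}. A clique must lie in a single bag of any decomposition, so no decomposition can have width below 3. Therefore the treewidth is 3.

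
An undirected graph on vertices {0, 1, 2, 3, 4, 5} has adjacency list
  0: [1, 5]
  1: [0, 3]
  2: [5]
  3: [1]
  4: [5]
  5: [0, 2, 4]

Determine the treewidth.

A width-1 tree decomposition is:
Bags: B1 = {0, 1}  B2 = {0, 5}  B3 = {1, 3}  B4 = {2, 5}  B5 = {4, 5}
Tree: B1–B2, B1–B3, B2–B4, B4–B5
The largest bag has 2 vertices, giving width 1; this decomposition certifies tw(G) ≤ 1. Since G has at least one edge (e.g. 1–0), it is not an edgeless graph, so tw(G) ≥ 1. Hence tw(G) = 1 exactly.

1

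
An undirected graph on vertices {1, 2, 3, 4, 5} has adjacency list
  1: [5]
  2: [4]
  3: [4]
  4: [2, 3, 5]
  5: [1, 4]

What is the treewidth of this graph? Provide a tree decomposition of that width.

Treewidth 1.
Bags: B1 = {1, 5}  B2 = {4, 5}  B3 = {3, 4}  B4 = {2, 4}
Tree: B1–B2, B2–B3, B3–B4

Each bag holds 2 vertices, so the decomposition has width 1, which upper-bounds the treewidth. G has an edge, so its treewidth is at least 1. The upper and lower bounds meet at 1, so that is the treewidth.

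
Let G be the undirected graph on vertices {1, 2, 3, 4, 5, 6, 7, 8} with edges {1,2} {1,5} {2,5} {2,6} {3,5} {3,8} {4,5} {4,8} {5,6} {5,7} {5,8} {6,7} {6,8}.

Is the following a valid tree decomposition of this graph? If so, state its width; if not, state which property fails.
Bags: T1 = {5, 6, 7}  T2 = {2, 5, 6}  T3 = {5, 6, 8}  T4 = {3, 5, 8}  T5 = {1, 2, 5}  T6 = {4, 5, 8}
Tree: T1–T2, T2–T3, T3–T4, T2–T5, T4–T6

Checking the three conditions: (i) the bags cover all of {1, 2, 3, 4, 5, 6, 7, 8}; (ii) for each edge, some bag contains both endpoints; (iii) the bags containing any fixed vertex form a subtree. All hold, so the decomposition is valid with width 3 − 1 = 2.

Yes; width 2.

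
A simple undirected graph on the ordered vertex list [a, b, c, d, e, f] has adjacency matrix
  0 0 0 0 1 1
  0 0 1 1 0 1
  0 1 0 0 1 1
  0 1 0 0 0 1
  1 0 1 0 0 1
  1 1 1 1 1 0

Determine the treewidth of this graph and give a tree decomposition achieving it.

Treewidth 2.
Bags: B1 = {a, e, f}  B2 = {c, e, f}  B3 = {b, c, f}  B4 = {b, d, f}
Tree: B1–B2, B2–B3, B3–B4

Every bag has size at most 3, so the width is 3 − 1 = 2 and tw(G) ≤ 2. Conversely, {c, e, f} is a clique of size 3, and the vertices of any clique must share a bag in every tree decomposition; so some bag has ≥ 3 vertices and tw(G) ≥ 2. Combining the bounds, tw(G) = 2.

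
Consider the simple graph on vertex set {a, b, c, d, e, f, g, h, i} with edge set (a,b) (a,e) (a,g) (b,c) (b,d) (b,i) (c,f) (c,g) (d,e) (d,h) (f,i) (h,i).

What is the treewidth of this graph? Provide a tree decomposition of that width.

Treewidth 3.
Bags: B1 = {a, c, f, g}  B2 = {a, b, c, f}  B3 = {a, b, f, i}  B4 = {a, b, e, i}  B5 = {b, d, e, i}  B6 = {d, e, h, i}
Tree: B1–B2, B2–B3, B3–B4, B4–B5, B5–B6

The largest bag has 4 vertices, giving width 3; this decomposition certifies tw(G) ≤ 3. For the lower bound: the 4 vertex sets {c,f,g}, {a}, {b}, {d,e,h,i} are disjoint, each induces a connected subgraph, and every pair is joined by at least one edge of G. Contracting each set to a single vertex therefore yields K_{4} as a minor, and since treewidth is minor-monotone, tw(G) ≥ tw(K_{4}) = 3. Combining the bounds, tw(G) = 3.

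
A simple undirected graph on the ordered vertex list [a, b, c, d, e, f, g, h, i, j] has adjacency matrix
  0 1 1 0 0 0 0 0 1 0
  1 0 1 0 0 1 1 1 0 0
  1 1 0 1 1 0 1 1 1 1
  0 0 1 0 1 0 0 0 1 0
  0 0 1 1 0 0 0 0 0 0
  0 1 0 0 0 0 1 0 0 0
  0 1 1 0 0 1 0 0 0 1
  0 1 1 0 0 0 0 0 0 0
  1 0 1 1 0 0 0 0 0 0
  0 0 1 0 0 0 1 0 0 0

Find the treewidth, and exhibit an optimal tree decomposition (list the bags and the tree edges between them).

The largest bag has 3 vertices, giving width 2; this decomposition certifies tw(G) ≤ 2. Conversely, {c, d, e} is a clique of size 3, and the vertices of any clique must share a bag in every tree decomposition; so some bag has ≥ 3 vertices and tw(G) ≥ 2. Combining the bounds, tw(G) = 2.

Treewidth 2.
One optimal decomposition is:
Bags: B1 = {b, c, g}  B2 = {c, g, j}  B3 = {b, c, h}  B4 = {a, b, c}  B5 = {b, f, g}  B6 = {a, c, i}  B7 = {c, d, i}  B8 = {c, d, e}
Tree: B1–B2, B1–B3, B3–B4, B1–B5, B4–B6, B6–B7, B7–B8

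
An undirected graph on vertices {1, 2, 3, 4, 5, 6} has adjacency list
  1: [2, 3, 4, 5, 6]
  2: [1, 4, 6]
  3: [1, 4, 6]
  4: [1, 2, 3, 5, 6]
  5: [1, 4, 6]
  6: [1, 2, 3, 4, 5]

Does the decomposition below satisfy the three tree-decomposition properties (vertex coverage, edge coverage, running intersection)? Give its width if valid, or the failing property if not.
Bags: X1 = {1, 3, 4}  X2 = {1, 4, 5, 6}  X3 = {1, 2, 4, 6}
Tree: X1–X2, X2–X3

No — edge (6,3) lies in no bag.

A tree decomposition must satisfy three properties: every vertex lies in some bag; for every edge, both endpoints lie together in some bag; and for every vertex, the bags containing it form a connected subtree. Here edge (6,3) lies in no bag, so the decomposition is invalid.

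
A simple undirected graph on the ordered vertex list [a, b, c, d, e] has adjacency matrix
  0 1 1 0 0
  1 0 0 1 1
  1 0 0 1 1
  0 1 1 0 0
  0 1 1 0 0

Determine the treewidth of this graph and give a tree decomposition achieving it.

The largest bag has 3 vertices, giving width 2; this decomposition certifies tw(G) ≤ 2. The edges b–d–c–a–b form a cycle, so G is not a tree and its treewidth is at least 2. Combining the bounds, tw(G) = 2.

Treewidth 2.
Bags: B1 = {b, c, d}  B2 = {a, b, c}  B3 = {b, c, e}
Tree: B1–B2, B2–B3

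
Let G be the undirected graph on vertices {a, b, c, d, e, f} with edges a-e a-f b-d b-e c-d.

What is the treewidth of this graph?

1

A width-1 tree decomposition is:
Bags: B1 = {c, d}  B2 = {b, d}  B3 = {b, e}  B4 = {a, e}  B5 = {a, f}
Tree: B1–B2, B2–B3, B3–B4, B4–B5
Each bag holds 2 vertices, so the decomposition has width 1, which upper-bounds the treewidth. Since G has at least one edge (e.g. c–d), it is not an edgeless graph, so tw(G) ≥ 1. Hence tw(G) = 1 exactly.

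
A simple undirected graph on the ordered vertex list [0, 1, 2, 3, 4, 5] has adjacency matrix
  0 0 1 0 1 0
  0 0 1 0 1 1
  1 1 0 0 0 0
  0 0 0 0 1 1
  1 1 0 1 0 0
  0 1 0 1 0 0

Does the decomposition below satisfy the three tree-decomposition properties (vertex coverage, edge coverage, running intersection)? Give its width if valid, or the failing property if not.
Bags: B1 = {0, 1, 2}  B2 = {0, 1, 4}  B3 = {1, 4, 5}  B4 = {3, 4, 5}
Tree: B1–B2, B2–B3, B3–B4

Yes; width 2.

Every vertex of G appears in some bag (union = {0, 1, 2, 3, 4, 5}); every edge is covered by a bag; and for each vertex v the set of bags containing v is connected in the bag tree. The decomposition is therefore valid. The largest bag has 3 vertices, so the width is 2.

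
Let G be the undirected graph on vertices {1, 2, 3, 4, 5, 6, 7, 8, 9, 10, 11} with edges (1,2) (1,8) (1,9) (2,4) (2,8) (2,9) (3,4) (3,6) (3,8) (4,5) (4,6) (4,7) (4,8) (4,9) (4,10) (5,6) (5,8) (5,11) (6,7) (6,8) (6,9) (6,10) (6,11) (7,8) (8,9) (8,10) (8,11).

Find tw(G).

A width-3 tree decomposition is:
Bags: B1 = {4, 6, 8, 9}  B2 = {4, 6, 8, 10}  B3 = {4, 5, 6, 8}  B4 = {3, 4, 6, 8}  B5 = {2, 4, 8, 9}  B6 = {4, 6, 7, 8}  B7 = {5, 6, 8, 11}  B8 = {1, 2, 8, 9}
Tree: B1–B2, B1–B3, B1–B4, B1–B5, B4–B6, B3–B7, B5–B8
The largest bag has 4 vertices, giving width 3; this decomposition certifies tw(G) ≤ 3. On the other hand G contains the 4-clique {1, 2, 8, 9}. A clique must lie in a single bag of any decomposition, so no decomposition can have width below 3. The upper and lower bounds meet at 3, so that is the treewidth.

3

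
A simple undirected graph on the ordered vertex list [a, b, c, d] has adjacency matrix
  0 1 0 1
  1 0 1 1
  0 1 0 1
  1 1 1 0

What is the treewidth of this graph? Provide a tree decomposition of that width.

Treewidth 2.
Bags: B1 = {b, c, d}  B2 = {a, b, d}
Tree: B1–B2

Each bag holds 3 vertices, so the decomposition has width 2, which upper-bounds the treewidth. On the other hand G contains the 3-clique {b, c, d}. A clique must lie in a single bag of any decomposition, so no decomposition can have width below 2. Combining the bounds, tw(G) = 2.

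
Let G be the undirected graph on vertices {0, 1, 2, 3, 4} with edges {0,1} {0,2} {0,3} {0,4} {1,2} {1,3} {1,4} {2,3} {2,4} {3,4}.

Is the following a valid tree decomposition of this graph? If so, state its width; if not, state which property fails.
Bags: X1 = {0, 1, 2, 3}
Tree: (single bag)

No — vertex 4 appears in no bag.

A tree decomposition must satisfy three properties: every vertex lies in some bag; for every edge, both endpoints lie together in some bag; and for every vertex, the bags containing it form a connected subtree. Here vertex 4 appears in no bag, so the decomposition is invalid.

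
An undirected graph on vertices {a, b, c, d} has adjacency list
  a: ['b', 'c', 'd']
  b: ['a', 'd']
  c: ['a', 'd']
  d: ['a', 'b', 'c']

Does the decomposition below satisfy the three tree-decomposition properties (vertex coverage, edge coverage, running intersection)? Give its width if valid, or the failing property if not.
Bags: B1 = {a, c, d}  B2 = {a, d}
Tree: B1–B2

No — vertex b appears in no bag.

A tree decomposition must satisfy three properties: every vertex lies in some bag; for every edge, both endpoints lie together in some bag; and for every vertex, the bags containing it form a connected subtree. Here vertex b appears in no bag, so the decomposition is invalid.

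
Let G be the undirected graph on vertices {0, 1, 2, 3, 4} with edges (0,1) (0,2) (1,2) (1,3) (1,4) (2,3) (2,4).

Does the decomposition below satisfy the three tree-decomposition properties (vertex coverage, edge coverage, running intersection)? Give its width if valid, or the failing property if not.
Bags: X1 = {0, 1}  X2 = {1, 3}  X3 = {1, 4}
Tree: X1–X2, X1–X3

No — vertex 2 appears in no bag.

A tree decomposition must satisfy three properties: every vertex lies in some bag; for every edge, both endpoints lie together in some bag; and for every vertex, the bags containing it form a connected subtree. Here vertex 2 appears in no bag, so the decomposition is invalid.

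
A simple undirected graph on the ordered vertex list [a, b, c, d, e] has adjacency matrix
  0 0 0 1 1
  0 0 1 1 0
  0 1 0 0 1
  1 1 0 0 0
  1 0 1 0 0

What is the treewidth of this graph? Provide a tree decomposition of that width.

Treewidth 2.
One such decomposition:
Bags: B1 = {b, c, e}  B2 = {b, d, e}  B3 = {a, d, e}
Tree: B1–B2, B2–B3

Every bag has size at most 3, so the width is 3 − 1 = 2 and tw(G) ≤ 2. For the lower bound, G contains the cycle e–c–b–d–a–e, so G is not a forest; only forests have treewidth ≤ 1, hence tw(G) ≥ 2. Hence tw(G) = 2 exactly.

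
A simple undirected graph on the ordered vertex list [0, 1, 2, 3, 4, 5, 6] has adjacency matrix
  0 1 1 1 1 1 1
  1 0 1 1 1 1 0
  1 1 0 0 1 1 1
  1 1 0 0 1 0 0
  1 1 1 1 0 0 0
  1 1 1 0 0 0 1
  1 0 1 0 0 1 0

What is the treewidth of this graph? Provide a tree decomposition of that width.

Treewidth 3.
One such decomposition:
Bags: B1 = {0, 2, 5, 6}  B2 = {0, 1, 2, 5}  B3 = {0, 1, 2, 4}  B4 = {0, 1, 3, 4}
Tree: B1–B2, B2–B3, B3–B4

Each bag holds 4 vertices, so the decomposition has width 3, which upper-bounds the treewidth. On the other hand G contains the 4-clique {0, 1, 2, 4}. A clique must lie in a single bag of any decomposition, so no decomposition can have width below 3. Hence tw(G) = 3 exactly.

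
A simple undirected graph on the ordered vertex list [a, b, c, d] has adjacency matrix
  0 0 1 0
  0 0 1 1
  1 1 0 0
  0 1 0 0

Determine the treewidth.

A width-1 tree decomposition is:
Bags: B1 = {a, c}  B2 = {b, c}  B3 = {b, d}
Tree: B1–B2, B2–B3
Each bag holds 2 vertices, so the decomposition has width 1, which upper-bounds the treewidth. Any graph with an edge has treewidth ≥ 1, and G has the edge a–c. Combining the bounds, tw(G) = 1.

1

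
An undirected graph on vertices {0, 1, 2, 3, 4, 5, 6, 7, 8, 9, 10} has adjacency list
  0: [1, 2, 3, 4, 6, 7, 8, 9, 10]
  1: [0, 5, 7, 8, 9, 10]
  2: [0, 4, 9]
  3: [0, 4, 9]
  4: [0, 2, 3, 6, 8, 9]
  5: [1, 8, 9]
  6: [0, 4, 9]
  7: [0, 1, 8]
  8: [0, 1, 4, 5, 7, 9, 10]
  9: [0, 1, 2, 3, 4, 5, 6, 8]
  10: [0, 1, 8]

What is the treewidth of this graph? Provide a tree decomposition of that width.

Every bag has size at most 4, so the width is 4 − 1 = 3 and tw(G) ≤ 3. On the other hand G contains the 4-clique {0, 1, 8, 9}. A clique must lie in a single bag of any decomposition, so no decomposition can have width below 3. Combining the bounds, tw(G) = 3.

Treewidth 3.
Bags: B1 = {0, 1, 7, 8}  B2 = {0, 1, 8, 9}  B3 = {0, 4, 8, 9}  B4 = {0, 1, 8, 10}  B5 = {0, 4, 6, 9}  B6 = {1, 5, 8, 9}  B7 = {0, 2, 4, 9}  B8 = {0, 3, 4, 9}
Tree: B1–B2, B2–B3, B1–B4, B3–B5, B2–B6, B3–B7, B3–B8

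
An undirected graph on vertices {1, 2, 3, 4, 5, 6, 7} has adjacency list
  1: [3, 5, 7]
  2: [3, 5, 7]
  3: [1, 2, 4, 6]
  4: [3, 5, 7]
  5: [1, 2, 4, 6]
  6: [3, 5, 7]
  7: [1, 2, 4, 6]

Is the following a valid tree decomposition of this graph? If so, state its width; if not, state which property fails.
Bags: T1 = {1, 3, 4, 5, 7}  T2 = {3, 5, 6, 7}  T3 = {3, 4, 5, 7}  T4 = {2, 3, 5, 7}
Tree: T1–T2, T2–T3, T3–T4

A tree decomposition must satisfy three properties: every vertex lies in some bag; for every edge, both endpoints lie together in some bag; and for every vertex, the bags containing it form a connected subtree. Here bags containing vertex 4 are not connected in the tree, so the decomposition is invalid.

No — bags containing vertex 4 are not connected in the tree.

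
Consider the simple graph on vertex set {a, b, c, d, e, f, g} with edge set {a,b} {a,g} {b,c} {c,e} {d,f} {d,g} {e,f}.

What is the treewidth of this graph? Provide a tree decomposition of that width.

Treewidth 2.
One such decomposition:
Bags: B1 = {a, d, g}  B2 = {a, b, d}  B3 = {b, c, d}  B4 = {c, d, e}  B5 = {d, e, f}
Tree: B1–B2, B2–B3, B3–B4, B4–B5

Each bag holds 3 vertices, so the decomposition has width 2, which upper-bounds the treewidth. Since d–g–a–b–c–e–f–d is a cycle in G, G is not acyclic. Forests are exactly the graphs of treewidth ≤ 1, so tw(G) ≥ 2. Hence tw(G) = 2 exactly.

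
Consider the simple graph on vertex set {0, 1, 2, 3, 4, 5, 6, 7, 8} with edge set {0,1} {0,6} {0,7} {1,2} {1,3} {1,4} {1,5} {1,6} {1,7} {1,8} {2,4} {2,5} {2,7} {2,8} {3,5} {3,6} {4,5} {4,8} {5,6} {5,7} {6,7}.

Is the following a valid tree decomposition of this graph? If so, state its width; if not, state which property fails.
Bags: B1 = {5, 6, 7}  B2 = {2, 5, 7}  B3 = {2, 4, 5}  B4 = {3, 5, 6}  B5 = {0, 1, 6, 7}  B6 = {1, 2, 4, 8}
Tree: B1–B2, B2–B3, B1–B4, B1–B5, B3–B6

No — edge (1,5) lies in no bag.

A tree decomposition must satisfy three properties: every vertex lies in some bag; for every edge, both endpoints lie together in some bag; and for every vertex, the bags containing it form a connected subtree. Here edge (1,5) lies in no bag, so the decomposition is invalid.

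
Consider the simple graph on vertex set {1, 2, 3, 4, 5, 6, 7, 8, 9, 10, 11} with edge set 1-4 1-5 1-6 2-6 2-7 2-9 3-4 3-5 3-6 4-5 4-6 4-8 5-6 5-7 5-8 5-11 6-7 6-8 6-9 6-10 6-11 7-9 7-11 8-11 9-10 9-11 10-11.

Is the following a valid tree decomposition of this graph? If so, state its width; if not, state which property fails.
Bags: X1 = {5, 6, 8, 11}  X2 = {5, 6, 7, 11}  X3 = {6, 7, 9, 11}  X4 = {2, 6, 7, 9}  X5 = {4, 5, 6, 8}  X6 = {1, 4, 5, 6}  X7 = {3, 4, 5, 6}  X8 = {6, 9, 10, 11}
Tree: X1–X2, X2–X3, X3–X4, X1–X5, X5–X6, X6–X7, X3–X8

Yes; width 3.

Checking the three conditions: (i) the bags cover all of {1, 2, 3, 4, 5, 6, 7, 8, 9, 10, 11}; (ii) for each edge, some bag contains both endpoints; (iii) the bags containing any fixed vertex form a subtree. All hold, so the decomposition is valid with width 4 − 1 = 3.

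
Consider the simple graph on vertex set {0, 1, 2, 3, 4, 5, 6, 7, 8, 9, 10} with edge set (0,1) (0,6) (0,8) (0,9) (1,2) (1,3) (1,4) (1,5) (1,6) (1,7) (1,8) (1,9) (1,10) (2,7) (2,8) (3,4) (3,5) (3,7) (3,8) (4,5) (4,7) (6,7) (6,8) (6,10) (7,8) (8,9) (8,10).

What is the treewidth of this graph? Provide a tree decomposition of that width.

The largest bag has 4 vertices, giving width 3; this decomposition certifies tw(G) ≤ 3. On the other hand G contains the 4-clique {0, 1, 8, 9}. A clique must lie in a single bag of any decomposition, so no decomposition can have width below 3. Hence tw(G) = 3 exactly.

Treewidth 3.
One such decomposition:
Bags: B1 = {1, 3, 4, 7}  B2 = {1, 3, 7, 8}  B3 = {1, 3, 4, 5}  B4 = {1, 6, 7, 8}  B5 = {0, 1, 6, 8}  B6 = {0, 1, 8, 9}  B7 = {1, 2, 7, 8}  B8 = {1, 6, 8, 10}
Tree: B1–B2, B1–B3, B2–B4, B4–B5, B5–B6, B4–B7, B5–B8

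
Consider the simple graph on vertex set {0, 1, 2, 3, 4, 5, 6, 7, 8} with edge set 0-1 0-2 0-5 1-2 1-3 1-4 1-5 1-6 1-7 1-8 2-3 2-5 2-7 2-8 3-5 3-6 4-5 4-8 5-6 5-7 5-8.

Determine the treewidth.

A width-3 tree decomposition is:
Bags: B1 = {1, 2, 5, 8}  B2 = {0, 1, 2, 5}  B3 = {1, 2, 5, 7}  B4 = {1, 2, 3, 5}  B5 = {1, 3, 5, 6}  B6 = {1, 4, 5, 8}
Tree: B1–B2, B1–B3, B3–B4, B4–B5, B1–B6
Each bag holds 4 vertices, so the decomposition has width 3, which upper-bounds the treewidth. Conversely, {0, 1, 2, 5} is a clique of size 4, and the vertices of any clique must share a bag in every tree decomposition; so some bag has ≥ 4 vertices and tw(G) ≥ 3. Combining the bounds, tw(G) = 3.

3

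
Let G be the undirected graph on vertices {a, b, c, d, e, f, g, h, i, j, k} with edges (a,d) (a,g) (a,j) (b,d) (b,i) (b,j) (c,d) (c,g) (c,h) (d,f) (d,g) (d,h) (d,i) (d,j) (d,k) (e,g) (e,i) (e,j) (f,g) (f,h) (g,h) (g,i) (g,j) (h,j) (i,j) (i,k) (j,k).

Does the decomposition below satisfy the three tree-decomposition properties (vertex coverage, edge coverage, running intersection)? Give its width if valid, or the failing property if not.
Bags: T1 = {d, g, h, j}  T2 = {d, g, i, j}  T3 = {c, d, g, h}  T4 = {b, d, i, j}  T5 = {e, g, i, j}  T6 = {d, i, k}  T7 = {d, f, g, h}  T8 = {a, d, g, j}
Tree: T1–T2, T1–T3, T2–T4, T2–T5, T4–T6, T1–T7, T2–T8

A tree decomposition must satisfy three properties: every vertex lies in some bag; for every edge, both endpoints lie together in some bag; and for every vertex, the bags containing it form a connected subtree. Here edge (j,k) lies in no bag, so the decomposition is invalid.

No — edge (j,k) lies in no bag.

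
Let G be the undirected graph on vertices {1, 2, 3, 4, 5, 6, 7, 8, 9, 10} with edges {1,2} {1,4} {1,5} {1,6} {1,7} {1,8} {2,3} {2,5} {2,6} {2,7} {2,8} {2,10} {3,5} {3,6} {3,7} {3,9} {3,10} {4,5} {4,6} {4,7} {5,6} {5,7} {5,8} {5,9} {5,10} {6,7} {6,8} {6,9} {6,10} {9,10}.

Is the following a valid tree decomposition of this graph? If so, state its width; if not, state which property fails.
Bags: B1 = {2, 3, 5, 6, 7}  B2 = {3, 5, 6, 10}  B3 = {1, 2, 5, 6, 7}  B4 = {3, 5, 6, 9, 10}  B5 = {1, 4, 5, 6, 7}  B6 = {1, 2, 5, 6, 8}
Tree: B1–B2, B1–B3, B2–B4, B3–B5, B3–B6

A tree decomposition must satisfy three properties: every vertex lies in some bag; for every edge, both endpoints lie together in some bag; and for every vertex, the bags containing it form a connected subtree. Here edge (2,10) lies in no bag, so the decomposition is invalid.

No — edge (2,10) lies in no bag.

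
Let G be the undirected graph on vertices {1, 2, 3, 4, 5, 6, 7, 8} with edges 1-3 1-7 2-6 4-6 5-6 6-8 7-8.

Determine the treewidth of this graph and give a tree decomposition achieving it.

Treewidth 1.
One optimal decomposition is:
Bags: B1 = {4, 6}  B2 = {6, 8}  B3 = {7, 8}  B4 = {2, 6}  B5 = {5, 6}  B6 = {1, 7}  B7 = {1, 3}
Tree: B1–B2, B2–B3, B1–B4, B1–B5, B3–B6, B6–B7

Every bag has size at most 2, so the width is 2 − 1 = 1 and tw(G) ≤ 1. Since G has at least one edge (e.g. 6–4), it is not an edgeless graph, so tw(G) ≥ 1. Hence tw(G) = 1 exactly.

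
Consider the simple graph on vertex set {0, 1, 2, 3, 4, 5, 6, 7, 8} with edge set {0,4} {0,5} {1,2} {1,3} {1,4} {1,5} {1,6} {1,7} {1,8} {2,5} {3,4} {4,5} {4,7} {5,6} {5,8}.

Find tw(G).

A width-2 tree decomposition is:
Bags: B1 = {1, 4, 5}  B2 = {1, 5, 6}  B3 = {1, 2, 5}  B4 = {1, 5, 8}  B5 = {1, 4, 7}  B6 = {0, 4, 5}  B7 = {1, 3, 4}
Tree: B1–B2, B2–B3, B2–B4, B1–B5, B1–B6, B5–B7
The largest bag has 3 vertices, giving width 2; this decomposition certifies tw(G) ≤ 2. For the lower bound, the 3 vertices {0, 4, 5} are pairwise adjacent, and any tree decomposition puts a clique entirely inside one bag — forcing width ≥ 2. Combining the bounds, tw(G) = 2.

2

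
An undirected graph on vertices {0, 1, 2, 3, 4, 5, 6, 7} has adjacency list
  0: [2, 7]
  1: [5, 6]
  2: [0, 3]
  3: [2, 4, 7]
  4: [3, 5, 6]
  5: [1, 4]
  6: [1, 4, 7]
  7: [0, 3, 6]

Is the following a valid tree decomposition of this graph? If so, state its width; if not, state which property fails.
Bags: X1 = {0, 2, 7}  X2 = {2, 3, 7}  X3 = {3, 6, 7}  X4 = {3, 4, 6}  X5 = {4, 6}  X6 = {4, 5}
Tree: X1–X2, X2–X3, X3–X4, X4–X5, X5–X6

A tree decomposition must satisfy three properties: every vertex lies in some bag; for every edge, both endpoints lie together in some bag; and for every vertex, the bags containing it form a connected subtree. Here vertex 1 appears in no bag, so the decomposition is invalid.

No — vertex 1 appears in no bag.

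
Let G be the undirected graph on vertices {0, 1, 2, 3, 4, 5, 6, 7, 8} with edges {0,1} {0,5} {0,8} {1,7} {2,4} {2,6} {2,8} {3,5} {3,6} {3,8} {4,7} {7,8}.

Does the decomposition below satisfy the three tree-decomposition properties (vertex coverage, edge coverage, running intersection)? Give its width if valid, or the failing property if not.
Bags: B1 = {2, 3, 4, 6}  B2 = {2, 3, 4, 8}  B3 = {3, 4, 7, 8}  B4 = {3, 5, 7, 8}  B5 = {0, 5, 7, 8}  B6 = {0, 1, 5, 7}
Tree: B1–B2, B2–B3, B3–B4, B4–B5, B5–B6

Yes; width 3.

Checking the three conditions: (i) the bags cover all of {0, 1, 2, 3, 4, 5, 6, 7, 8}; (ii) for each edge, some bag contains both endpoints; (iii) the bags containing any fixed vertex form a subtree. All hold, so the decomposition is valid with width 4 − 1 = 3.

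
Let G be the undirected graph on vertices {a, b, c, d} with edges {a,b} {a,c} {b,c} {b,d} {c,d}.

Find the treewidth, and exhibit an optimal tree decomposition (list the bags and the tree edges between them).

The largest bag has 3 vertices, giving width 2; this decomposition certifies tw(G) ≤ 2. On the other hand G contains the 3-clique {b, c, d}. A clique must lie in a single bag of any decomposition, so no decomposition can have width below 2. The upper and lower bounds meet at 2, so that is the treewidth.

Treewidth 2.
One such decomposition:
Bags: B1 = {b, c, d}  B2 = {a, b, c}
Tree: B1–B2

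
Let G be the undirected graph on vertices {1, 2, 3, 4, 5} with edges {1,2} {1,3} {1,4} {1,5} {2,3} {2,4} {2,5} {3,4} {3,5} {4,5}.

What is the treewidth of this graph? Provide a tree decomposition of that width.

With just one bag of size 5, the width is 5 − 1 = 4, so tw(G) ≤ 4. On the other hand G contains the 5-clique {1, 2, 3, 4, 5}. A clique must lie in a single bag of any decomposition, so no decomposition can have width below 4. The upper and lower bounds meet at 4, so that is the treewidth.

Treewidth 4.
One such decomposition:
Bags: B1 = {1, 2, 3, 4, 5}
Tree: (single bag)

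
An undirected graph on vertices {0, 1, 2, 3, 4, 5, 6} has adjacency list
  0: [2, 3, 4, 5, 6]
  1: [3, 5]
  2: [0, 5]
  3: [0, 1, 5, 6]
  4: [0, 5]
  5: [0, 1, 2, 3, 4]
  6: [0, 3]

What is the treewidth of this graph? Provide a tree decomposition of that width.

Each bag holds 3 vertices, so the decomposition has width 2, which upper-bounds the treewidth. On the other hand G contains the 3-clique {0, 2, 5}. A clique must lie in a single bag of any decomposition, so no decomposition can have width below 2. Combining the bounds, tw(G) = 2.

Treewidth 2.
One such decomposition:
Bags: B1 = {0, 3, 5}  B2 = {0, 2, 5}  B3 = {1, 3, 5}  B4 = {0, 4, 5}  B5 = {0, 3, 6}
Tree: B1–B2, B1–B3, B1–B4, B1–B5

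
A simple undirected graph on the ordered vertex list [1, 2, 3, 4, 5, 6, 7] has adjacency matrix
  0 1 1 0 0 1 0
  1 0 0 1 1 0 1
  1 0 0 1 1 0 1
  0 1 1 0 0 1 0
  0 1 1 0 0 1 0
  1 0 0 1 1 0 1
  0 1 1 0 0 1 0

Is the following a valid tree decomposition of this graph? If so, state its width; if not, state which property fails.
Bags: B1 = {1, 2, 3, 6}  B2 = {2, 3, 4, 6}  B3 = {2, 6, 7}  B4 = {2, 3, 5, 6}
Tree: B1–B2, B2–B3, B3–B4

A tree decomposition must satisfy three properties: every vertex lies in some bag; for every edge, both endpoints lie together in some bag; and for every vertex, the bags containing it form a connected subtree. Here edge (3,7) lies in no bag, so the decomposition is invalid.

No — edge (3,7) lies in no bag.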